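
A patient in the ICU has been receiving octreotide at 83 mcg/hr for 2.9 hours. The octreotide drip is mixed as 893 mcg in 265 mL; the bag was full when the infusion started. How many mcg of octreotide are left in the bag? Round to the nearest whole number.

652 mcg

Concentration = 893 mcg ÷ 265 mL = 3.369811 mcg/mL
Rate = 83 mcg/hr ÷ 3.369811 mcg/mL = 24.63046 mL/hr
Volume infused = 24.63046 mL/hr × 2.9 hr = 71.42833 mL
Volume remaining = 265 − 71.42833 = 193.5717 mL
Drug remaining = 193.5717 mL × 3.369811 mcg/mL = 652.3 mcg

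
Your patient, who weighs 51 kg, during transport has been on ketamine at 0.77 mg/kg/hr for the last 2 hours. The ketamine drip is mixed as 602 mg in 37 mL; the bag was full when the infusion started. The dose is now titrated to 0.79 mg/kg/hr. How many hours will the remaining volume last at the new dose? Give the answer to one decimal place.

Initial rate:
Dose = 0.77 mg/kg/hr × 51 kg = 39.27 mg/hr
Concentration = 602 mg ÷ 37 mL = 16.27027 mg/mL
Rate = 39.27 mg/hr ÷ 16.27027 mg/mL = 2.413605 mL/hr
Volume infused so far = 2.413605 mL/hr × 2 hr = 4.827209 mL
Volume remaining = 37 − 4.827209 = 32.17279 mL
New rate:
Dose = 0.79 mg/kg/hr × 51 kg = 40.29 mg/hr
Rate = 40.29 mg/hr ÷ 16.27027 mg/mL = 2.476296 mL/hr
Time remaining = 32.17279 mL ÷ 2.476296 mL/hr = 12.99231 hr

13.0 hours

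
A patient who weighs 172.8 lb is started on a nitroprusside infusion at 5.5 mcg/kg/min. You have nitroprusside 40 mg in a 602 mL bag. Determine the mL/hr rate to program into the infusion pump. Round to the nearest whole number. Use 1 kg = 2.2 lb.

Weight = 172.8 lb ÷ 2.2 lb/kg = 78.54545 kg
Dose = 5.5 mcg/kg/min × 78.54545 kg = 432 mcg/min
432 mcg/min × 60 min/hr = 25920 mcg/hr
Concentration = 40 mg ÷ 602 mL = 0.06644518 mg/mL = 66.44518 mcg/mL
Rate = 25920 mcg/hr ÷ 66.44518 mcg/mL = 390.096 mL/hr

390 mL/hr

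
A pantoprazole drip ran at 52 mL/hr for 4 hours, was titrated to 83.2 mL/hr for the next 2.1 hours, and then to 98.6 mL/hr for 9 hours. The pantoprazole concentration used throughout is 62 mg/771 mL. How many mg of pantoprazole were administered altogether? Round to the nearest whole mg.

Concentration = 62 mg ÷ 771 mL = 0.08041505 mg/mL
Stage 1: 52 mL/hr × 4 hr = 208 mL → 208 mL × 0.08041505 mg/mL = 16.72633 mg
Stage 2: 83.2 mL/hr × 2.1 hr = 174.72 mL → 174.72 mL × 0.08041505 mg/mL = 14.05012 mg
Stage 3: 98.6 mL/hr × 9 hr = 887.4 mL → 887.4 mL × 0.08041505 mg/mL = 71.36031 mg
Total = 16.72633 + 14.05012 + 71.36031 = 102.1368 mg

102 mg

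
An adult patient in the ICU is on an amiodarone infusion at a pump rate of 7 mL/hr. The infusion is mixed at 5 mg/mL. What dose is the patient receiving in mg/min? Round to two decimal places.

0.58 mg/min

Drug rate = 7 mL/hr × 5 mg/mL = 35 mg/hr
35 mg/hr ÷ 60 min/hr = 0.5833333 mg/min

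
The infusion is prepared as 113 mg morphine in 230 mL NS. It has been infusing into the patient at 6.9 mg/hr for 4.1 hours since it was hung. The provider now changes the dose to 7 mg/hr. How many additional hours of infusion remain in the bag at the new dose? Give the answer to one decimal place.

12.1 hours

Initial rate:
Concentration = 113 mg ÷ 230 mL = 0.4913043 mg/mL
Rate = 6.9 mg/hr ÷ 0.4913043 mg/mL = 14.04425 mL/hr
Volume infused so far = 14.04425 mL/hr × 4.1 hr = 57.58142 mL
Volume remaining = 230 − 57.58142 = 172.4186 mL
New rate:
Rate = 7 mg/hr ÷ 0.4913043 mg/mL = 14.24779 mL/hr
Time remaining = 172.4186 mL ÷ 14.24779 mL/hr = 12.10143 hr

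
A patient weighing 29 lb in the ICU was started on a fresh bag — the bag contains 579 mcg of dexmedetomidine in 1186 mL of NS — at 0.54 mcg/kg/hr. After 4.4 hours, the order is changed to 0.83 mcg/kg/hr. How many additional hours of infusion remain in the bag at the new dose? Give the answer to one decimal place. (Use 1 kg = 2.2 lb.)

Initial rate:
Weight = 29 lb ÷ 2.2 lb/kg = 13.18182 kg
Dose = 0.54 mcg/kg/hr × 13.18182 kg = 7.118182 mcg/hr
Concentration = 579 mcg ÷ 1186 mL = 0.4881956 mcg/mL
Rate = 7.118182 mcg/hr ÷ 0.4881956 mcg/mL = 14.58059 mL/hr
Volume infused so far = 14.58059 mL/hr × 4.4 hr = 64.15461 mL
Volume remaining = 1186 − 64.15461 = 1121.845 mL
New rate:
Dose = 0.83 mcg/kg/hr × 13.18182 kg = 10.94091 mcg/hr
Rate = 10.94091 mcg/hr ÷ 0.4881956 mcg/mL = 22.41091 mL/hr
Time remaining = 1121.845 mL ÷ 22.41091 mL/hr = 50.058 hr

50.1 hours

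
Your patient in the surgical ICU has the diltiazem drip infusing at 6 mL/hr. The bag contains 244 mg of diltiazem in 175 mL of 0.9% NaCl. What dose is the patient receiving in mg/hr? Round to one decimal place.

Concentration = 244 mg ÷ 175 mL = 1.394286 mg/mL
Drug rate = 6 mL/hr × 1.394286 mg/mL = 8.365714 mg/hr

8.4 mg/hr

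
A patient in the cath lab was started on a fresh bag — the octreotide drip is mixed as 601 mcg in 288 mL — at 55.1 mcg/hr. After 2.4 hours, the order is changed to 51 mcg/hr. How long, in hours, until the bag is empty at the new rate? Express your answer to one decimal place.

Initial rate:
Concentration = 601 mcg ÷ 288 mL = 2.086806 mcg/mL
Rate = 55.1 mcg/hr ÷ 2.086806 mcg/mL = 26.40399 mL/hr
Volume infused so far = 26.40399 mL/hr × 2.4 hr = 63.36958 mL
Volume remaining = 288 − 63.36958 = 224.6304 mL
New rate:
Rate = 51 mcg/hr ÷ 2.086806 mcg/mL = 24.43927 mL/hr
Time remaining = 224.6304 mL ÷ 24.43927 mL/hr = 9.191373 hr

9.2 hours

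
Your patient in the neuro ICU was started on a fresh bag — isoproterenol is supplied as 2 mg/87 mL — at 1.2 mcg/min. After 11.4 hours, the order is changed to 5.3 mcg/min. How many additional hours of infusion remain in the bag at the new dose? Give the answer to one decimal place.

3.7 hours

Initial rate:
1.2 mcg/min × 60 min/hr = 72 mcg/hr
Concentration = 2 mg ÷ 87 mL = 0.02298851 mg/mL = 22.98851 mcg/mL
Rate = 72 mcg/hr ÷ 22.98851 mcg/mL = 3.132 mL/hr
Volume infused so far = 3.132 mL/hr × 11.4 hr = 35.7048 mL
Volume remaining = 87 − 35.7048 = 51.2952 mL
New rate:
5.3 mcg/min × 60 min/hr = 318 mcg/hr
Rate = 318 mcg/hr ÷ 22.98851 mcg/mL = 13.833 mL/hr
Time remaining = 51.2952 mL ÷ 13.833 mL/hr = 3.708176 hr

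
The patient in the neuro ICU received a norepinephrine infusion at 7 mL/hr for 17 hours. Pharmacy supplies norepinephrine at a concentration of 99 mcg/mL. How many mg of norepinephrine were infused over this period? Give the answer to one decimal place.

11.8 mg

Drug rate = 7 mL/hr × 99 mcg/mL = 693 mcg/hr
Total = 693 mcg/hr × 17 hr = 11781 mcg = 11.781 mg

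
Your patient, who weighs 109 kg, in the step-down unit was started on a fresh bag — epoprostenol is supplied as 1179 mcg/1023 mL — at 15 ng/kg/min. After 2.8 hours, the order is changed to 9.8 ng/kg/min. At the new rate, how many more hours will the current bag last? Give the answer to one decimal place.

14.1 hours

Initial rate:
Dose = 15 ng/kg/min × 109 kg = 1635 ng/min
1635 ng/min × 60 min/hr = 98100 ng/hr
Concentration = 1179 mcg ÷ 1023 mL = 1.152493 mcg/mL = 1152.493 ng/mL
Rate = 98100 ng/hr ÷ 1152.493 ng/mL = 85.11985 mL/hr
Volume infused so far = 85.11985 mL/hr × 2.8 hr = 238.3356 mL
Volume remaining = 1023 − 238.3356 = 784.6644 mL
New rate:
Dose = 9.8 ng/kg/min × 109 kg = 1068.2 ng/min
1068.2 ng/min × 60 min/hr = 64092 ng/hr
Rate = 64092 ng/hr ÷ 1152.493 ng/mL = 55.61163 mL/hr
Time remaining = 784.6644 mL ÷ 55.61163 mL/hr = 14.10972 hr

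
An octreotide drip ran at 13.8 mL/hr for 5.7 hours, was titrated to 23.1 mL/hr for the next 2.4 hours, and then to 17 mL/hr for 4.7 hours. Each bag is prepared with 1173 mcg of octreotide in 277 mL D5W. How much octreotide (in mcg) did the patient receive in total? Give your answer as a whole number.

Concentration = 1173 mcg ÷ 277 mL = 4.234657 mcg/mL
Stage 1: 13.8 mL/hr × 5.7 hr = 78.66 mL → 78.66 mL × 4.234657 mcg/mL = 333.0981 mcg
Stage 2: 23.1 mL/hr × 2.4 hr = 55.44 mL → 55.44 mL × 4.234657 mcg/mL = 234.7694 mcg
Stage 3: 17 mL/hr × 4.7 hr = 79.9 mL → 79.9 mL × 4.234657 mcg/mL = 338.3491 mcg
Total = 333.0981 + 234.7694 + 338.3491 = 906.2166 mcg

906 mcg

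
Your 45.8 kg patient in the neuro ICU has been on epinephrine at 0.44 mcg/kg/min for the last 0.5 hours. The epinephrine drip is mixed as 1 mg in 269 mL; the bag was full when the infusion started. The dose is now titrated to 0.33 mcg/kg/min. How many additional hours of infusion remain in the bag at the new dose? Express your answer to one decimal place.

Initial rate:
Dose = 0.44 mcg/kg/min × 45.8 kg = 20.152 mcg/min
20.152 mcg/min × 60 min/hr = 1209.12 mcg/hr
Concentration = 1 mg ÷ 269 mL = 0.003717472 mg/mL = 3.717472 mcg/mL
Rate = 1209.12 mcg/hr ÷ 3.717472 mcg/mL = 325.2533 mL/hr
Volume infused so far = 325.2533 mL/hr × 0.5 hr = 162.6266 mL
Volume remaining = 269 − 162.6266 = 106.3734 mL
New rate:
Dose = 0.33 mcg/kg/min × 45.8 kg = 15.114 mcg/min
15.114 mcg/min × 60 min/hr = 906.84 mcg/hr
Rate = 906.84 mcg/hr ÷ 3.717472 mcg/mL = 243.94 mL/hr
Time remaining = 106.3734 mL ÷ 243.94 mL/hr = 0.4360637 hr

0.4 hours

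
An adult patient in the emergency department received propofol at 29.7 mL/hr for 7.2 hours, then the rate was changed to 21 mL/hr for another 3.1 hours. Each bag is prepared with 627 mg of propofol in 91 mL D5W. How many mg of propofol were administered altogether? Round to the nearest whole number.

1922 mg

Concentration = 627 mg ÷ 91 mL = 6.89011 mg/mL
Stage 1: 29.7 mL/hr × 7.2 hr = 213.84 mL → 213.84 mL × 6.89011 mg/mL = 1473.381 mg
Stage 2: 21 mL/hr × 3.1 hr = 65.1 mL → 65.1 mL × 6.89011 mg/mL = 448.5462 mg
Total = 1473.381 + 448.5462 = 1921.927 mg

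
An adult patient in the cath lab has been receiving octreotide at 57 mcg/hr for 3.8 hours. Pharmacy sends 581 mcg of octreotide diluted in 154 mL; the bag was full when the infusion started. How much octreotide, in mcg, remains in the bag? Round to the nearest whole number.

364 mcg

Concentration = 581 mcg ÷ 154 mL = 3.772727 mcg/mL
Rate = 57 mcg/hr ÷ 3.772727 mcg/mL = 15.10843 mL/hr
Volume infused = 15.10843 mL/hr × 3.8 hr = 57.41205 mL
Volume remaining = 154 − 57.41205 = 96.58795 mL
Drug remaining = 96.58795 mL × 3.772727 mcg/mL = 364.4 mcg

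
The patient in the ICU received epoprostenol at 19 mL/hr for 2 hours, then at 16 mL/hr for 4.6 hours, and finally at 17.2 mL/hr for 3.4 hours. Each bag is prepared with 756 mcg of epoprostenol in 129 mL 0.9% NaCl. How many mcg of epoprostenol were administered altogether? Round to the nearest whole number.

997 mcg

Concentration = 756 mcg ÷ 129 mL = 5.860465 mcg/mL
Stage 1: 19 mL/hr × 2 hr = 38 mL → 38 mL × 5.860465 mcg/mL = 222.6977 mcg
Stage 2: 16 mL/hr × 4.6 hr = 73.6 mL → 73.6 mL × 5.860465 mcg/mL = 431.3302 mcg
Stage 3: 17.2 mL/hr × 3.4 hr = 58.48 mL → 58.48 mL × 5.860465 mcg/mL = 342.72 mcg
Total = 222.6977 + 431.3302 + 342.72 = 996.7479 mcg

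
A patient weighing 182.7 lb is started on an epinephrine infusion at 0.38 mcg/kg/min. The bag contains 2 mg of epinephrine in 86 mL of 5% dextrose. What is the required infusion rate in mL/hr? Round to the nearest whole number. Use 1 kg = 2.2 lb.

Weight = 182.7 lb ÷ 2.2 lb/kg = 83.04545 kg
Dose = 0.38 mcg/kg/min × 83.04545 kg = 31.55727 mcg/min
31.55727 mcg/min × 60 min/hr = 1893.436 mcg/hr
Concentration = 2 mg ÷ 86 mL = 0.02325581 mg/mL = 23.25581 mcg/mL
Rate = 1893.436 mcg/hr ÷ 23.25581 mcg/mL = 81.41776 mL/hr

81 mL/hr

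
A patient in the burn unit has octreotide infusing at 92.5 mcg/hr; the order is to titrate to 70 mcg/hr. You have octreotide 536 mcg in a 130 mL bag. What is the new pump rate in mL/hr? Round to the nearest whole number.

Concentration = 536 mcg ÷ 130 mL = 4.123077 mcg/mL
Rate = 70 mcg/hr ÷ 4.123077 mcg/mL = 16.97761 mL/hr

17 mL/hr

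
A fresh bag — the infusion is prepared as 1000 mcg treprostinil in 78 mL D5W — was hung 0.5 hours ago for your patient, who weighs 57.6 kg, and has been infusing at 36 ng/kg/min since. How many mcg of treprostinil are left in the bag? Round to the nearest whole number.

Dose = 36 ng/kg/min × 57.6 kg = 2073.6 ng/min
2073.6 ng/min × 60 min/hr = 124416 ng/hr
Concentration = 1000 mcg ÷ 78 mL = 12.82051 mcg/mL = 12820.51 ng/mL
Rate = 124416 ng/hr ÷ 12820.51 ng/mL = 9.704448 mL/hr
Volume infused = 9.704448 mL/hr × 0.5 hr = 4.852224 mL
Volume remaining = 78 − 4.852224 = 73.14778 mL
Drug remaining = 73.14778 mL × 12820.51 ng/mL = 937792 ng = 937.792 mcg

938 mcg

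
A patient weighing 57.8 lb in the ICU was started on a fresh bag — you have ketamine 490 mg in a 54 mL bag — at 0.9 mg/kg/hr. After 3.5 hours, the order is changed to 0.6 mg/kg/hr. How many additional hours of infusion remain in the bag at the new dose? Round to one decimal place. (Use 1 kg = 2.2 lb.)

Initial rate:
Weight = 57.8 lb ÷ 2.2 lb/kg = 26.27273 kg
Dose = 0.9 mg/kg/hr × 26.27273 kg = 23.64545 mg/hr
Concentration = 490 mg ÷ 54 mL = 9.074074 mg/mL
Rate = 23.64545 mg/hr ÷ 9.074074 mg/mL = 2.605826 mL/hr
Volume infused so far = 2.605826 mL/hr × 3.5 hr = 9.12039 mL
Volume remaining = 54 − 9.12039 = 44.87961 mL
New rate:
Dose = 0.6 mg/kg/hr × 26.27273 kg = 15.76364 mg/hr
Rate = 15.76364 mg/hr ÷ 9.074074 mg/mL = 1.737217 mL/hr
Time remaining = 44.87961 mL ÷ 1.737217 mL/hr = 25.8342 hr

25.8 hours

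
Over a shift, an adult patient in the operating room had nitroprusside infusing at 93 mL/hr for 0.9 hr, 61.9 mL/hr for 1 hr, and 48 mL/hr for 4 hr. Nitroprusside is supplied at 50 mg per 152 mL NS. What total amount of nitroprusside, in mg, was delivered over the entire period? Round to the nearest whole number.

Concentration = 50 mg ÷ 152 mL = 0.3289474 mg/mL
Stage 1: 93 mL/hr × 0.9 hr = 83.7 mL → 83.7 mL × 0.3289474 mg/mL = 27.53289 mg
Stage 2: 61.9 mL/hr × 1 hr = 61.9 mL → 61.9 mL × 0.3289474 mg/mL = 20.36184 mg
Stage 3: 48 mL/hr × 4 hr = 192 mL → 192 mL × 0.3289474 mg/mL = 63.15789 mg
Total = 27.53289 + 20.36184 + 63.15789 = 111.0526 mg

111 mg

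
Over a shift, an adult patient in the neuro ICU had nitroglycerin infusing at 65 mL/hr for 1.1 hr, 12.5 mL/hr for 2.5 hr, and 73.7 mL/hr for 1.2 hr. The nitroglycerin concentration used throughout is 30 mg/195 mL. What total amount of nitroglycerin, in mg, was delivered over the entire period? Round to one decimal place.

Concentration = 30 mg ÷ 195 mL = 0.1538462 mg/mL
Stage 1: 65 mL/hr × 1.1 hr = 71.5 mL → 71.5 mL × 0.1538462 mg/mL = 11 mg
Stage 2: 12.5 mL/hr × 2.5 hr = 31.25 mL → 31.25 mL × 0.1538462 mg/mL = 4.807692 mg
Stage 3: 73.7 mL/hr × 1.2 hr = 88.44 mL → 88.44 mL × 0.1538462 mg/mL = 13.60615 mg
Total = 11 + 4.807692 + 13.60615 = 29.41385 mg

29.4 mg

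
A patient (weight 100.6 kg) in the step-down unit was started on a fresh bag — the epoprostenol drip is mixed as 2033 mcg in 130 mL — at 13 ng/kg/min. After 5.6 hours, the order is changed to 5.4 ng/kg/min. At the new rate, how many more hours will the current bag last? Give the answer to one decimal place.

Initial rate:
Dose = 13 ng/kg/min × 100.6 kg = 1307.8 ng/min
1307.8 ng/min × 60 min/hr = 78468 ng/hr
Concentration = 2033 mcg ÷ 130 mL = 15.63846 mcg/mL = 15638.46 ng/mL
Rate = 78468 ng/hr ÷ 15638.46 ng/mL = 5.017629 mL/hr
Volume infused so far = 5.017629 mL/hr × 5.6 hr = 28.09872 mL
Volume remaining = 130 − 28.09872 = 101.9013 mL
New rate:
Dose = 5.4 ng/kg/min × 100.6 kg = 543.24 ng/min
543.24 ng/min × 60 min/hr = 32594.4 ng/hr
Rate = 32594.4 ng/hr ÷ 15638.46 ng/mL = 2.084246 mL/hr
Time remaining = 101.9013 mL ÷ 2.084246 mL/hr = 48.8912 hr

48.9 hours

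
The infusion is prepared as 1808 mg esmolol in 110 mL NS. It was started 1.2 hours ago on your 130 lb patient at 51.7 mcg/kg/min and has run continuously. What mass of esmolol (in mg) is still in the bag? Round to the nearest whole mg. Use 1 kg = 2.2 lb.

Weight = 130 lb ÷ 2.2 lb/kg = 59.09091 kg
Dose = 51.7 mcg/kg/min × 59.09091 kg = 3055 mcg/min
3055 mcg/min × 60 min/hr = 183300 mcg/hr
Concentration = 1808 mg ÷ 110 mL = 16.43636 mg/mL = 16436.36 mcg/mL
Rate = 183300 mcg/hr ÷ 16436.36 mcg/mL = 11.1521 mL/hr
Volume infused = 11.1521 mL/hr × 1.2 hr = 13.38252 mL
Volume remaining = 110 − 13.38252 = 96.61748 mL
Drug remaining = 96.61748 mL × 16436.36 mcg/mL = 1588040 mcg = 1588.04 mg

1588 mg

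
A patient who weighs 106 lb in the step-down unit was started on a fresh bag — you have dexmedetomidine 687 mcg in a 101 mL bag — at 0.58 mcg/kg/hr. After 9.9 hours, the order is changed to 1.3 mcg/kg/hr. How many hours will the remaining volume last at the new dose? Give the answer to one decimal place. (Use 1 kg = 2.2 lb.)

Initial rate:
Weight = 106 lb ÷ 2.2 lb/kg = 48.18182 kg
Dose = 0.58 mcg/kg/hr × 48.18182 kg = 27.94545 mcg/hr
Concentration = 687 mcg ÷ 101 mL = 6.80198 mcg/mL
Rate = 27.94545 mcg/hr ÷ 6.80198 mcg/mL = 4.108429 mL/hr
Volume infused so far = 4.108429 mL/hr × 9.9 hr = 40.67345 mL
Volume remaining = 101 − 40.67345 = 60.32655 mL
New rate:
Dose = 1.3 mcg/kg/hr × 48.18182 kg = 62.63636 mcg/hr
Rate = 62.63636 mcg/hr ÷ 6.80198 mcg/mL = 9.208548 mL/hr
Time remaining = 60.32655 mL ÷ 9.208548 mL/hr = 6.551147 hr

6.6 hours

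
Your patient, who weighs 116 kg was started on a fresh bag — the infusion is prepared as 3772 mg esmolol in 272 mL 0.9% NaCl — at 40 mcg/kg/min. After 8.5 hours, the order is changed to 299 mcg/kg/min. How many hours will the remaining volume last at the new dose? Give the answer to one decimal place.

Initial rate:
Dose = 40 mcg/kg/min × 116 kg = 4640 mcg/min
4640 mcg/min × 60 min/hr = 278400 mcg/hr
Concentration = 3772 mg ÷ 272 mL = 13.86765 mg/mL = 13867.65 mcg/mL
Rate = 278400 mcg/hr ÷ 13867.65 mcg/mL = 20.0755 mL/hr
Volume infused so far = 20.0755 mL/hr × 8.5 hr = 170.6418 mL
Volume remaining = 272 − 170.6418 = 101.3582 mL
New rate:
Dose = 299 mcg/kg/min × 116 kg = 34684 mcg/min
34684 mcg/min × 60 min/hr = 2081040 mcg/hr
Rate = 2081040 mcg/hr ÷ 13867.65 mcg/mL = 150.0644 mL/hr
Time remaining = 101.3582 mL ÷ 150.0644 mL/hr = 0.6754315 hr

0.7 hours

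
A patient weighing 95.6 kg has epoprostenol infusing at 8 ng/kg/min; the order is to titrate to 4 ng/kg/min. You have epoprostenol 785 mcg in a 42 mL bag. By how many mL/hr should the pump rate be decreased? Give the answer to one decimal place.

At the current dose:
Dose = 8 ng/kg/min × 95.6 kg = 764.8 ng/min
764.8 ng/min × 60 min/hr = 45888 ng/hr
Concentration = 785 mcg ÷ 42 mL = 18.69048 mcg/mL = 18690.48 ng/mL
Rate = 45888 ng/hr ÷ 18690.48 ng/mL = 2.455154 mL/hr
At the new dose:
Dose = 4 ng/kg/min × 95.6 kg = 382.4 ng/min
382.4 ng/min × 60 min/hr = 22944 ng/hr
Rate = 22944 ng/hr ÷ 18690.48 ng/mL = 1.227577 mL/hr
Change = 1.227577 − 2.455154 = -1.227577 mL/hr → 1.227577 mL/hr decrease

1.2 mL/hr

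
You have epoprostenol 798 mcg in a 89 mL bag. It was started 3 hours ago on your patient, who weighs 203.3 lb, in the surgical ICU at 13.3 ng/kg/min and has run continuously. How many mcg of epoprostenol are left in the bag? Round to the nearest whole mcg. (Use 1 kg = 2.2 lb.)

577 mcg

Weight = 203.3 lb ÷ 2.2 lb/kg = 92.40909 kg
Dose = 13.3 ng/kg/min × 92.40909 kg = 1229.041 ng/min
1229.041 ng/min × 60 min/hr = 73742.45 ng/hr
Concentration = 798 mcg ÷ 89 mL = 8.966292 mcg/mL = 8966.292 ng/mL
Rate = 73742.45 ng/hr ÷ 8966.292 ng/mL = 8.224409 mL/hr
Volume infused = 8.224409 mL/hr × 3 hr = 24.67323 mL
Volume remaining = 89 − 24.67323 = 64.32677 mL
Drug remaining = 64.32677 mL × 8966.292 ng/mL = 576772.6 ng = 576.7726 mcg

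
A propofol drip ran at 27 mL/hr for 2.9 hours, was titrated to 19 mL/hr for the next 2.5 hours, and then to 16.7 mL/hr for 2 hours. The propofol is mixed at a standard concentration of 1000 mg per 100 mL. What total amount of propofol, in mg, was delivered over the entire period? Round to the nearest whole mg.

Concentration = 1000 mg ÷ 100 mL = 10 mg/mL
Stage 1: 27 mL/hr × 2.9 hr = 78.3 mL → 78.3 mL × 10 mg/mL = 783 mg
Stage 2: 19 mL/hr × 2.5 hr = 47.5 mL → 47.5 mL × 10 mg/mL = 475 mg
Stage 3: 16.7 mL/hr × 2 hr = 33.4 mL → 33.4 mL × 10 mg/mL = 334 mg
Total = 783 + 475 + 334 = 1592 mg

1592 mg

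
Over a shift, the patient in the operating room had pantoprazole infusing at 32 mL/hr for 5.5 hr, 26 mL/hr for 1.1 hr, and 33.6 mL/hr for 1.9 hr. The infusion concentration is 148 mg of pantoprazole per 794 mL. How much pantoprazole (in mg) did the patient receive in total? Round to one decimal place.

50.0 mg

Concentration = 148 mg ÷ 794 mL = 0.186398 mg/mL
Stage 1: 32 mL/hr × 5.5 hr = 176 mL → 176 mL × 0.186398 mg/mL = 32.80605 mg
Stage 2: 26 mL/hr × 1.1 hr = 28.6 mL → 28.6 mL × 0.186398 mg/mL = 5.330982 mg
Stage 3: 33.6 mL/hr × 1.9 hr = 63.84 mL → 63.84 mL × 0.186398 mg/mL = 11.89965 mg
Total = 32.80605 + 5.330982 + 11.89965 = 50.03668 mg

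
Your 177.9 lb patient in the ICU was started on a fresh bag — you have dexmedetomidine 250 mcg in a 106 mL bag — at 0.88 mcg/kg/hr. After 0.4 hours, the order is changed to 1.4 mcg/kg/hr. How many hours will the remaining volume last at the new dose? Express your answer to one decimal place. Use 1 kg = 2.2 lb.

Initial rate:
Weight = 177.9 lb ÷ 2.2 lb/kg = 80.86364 kg
Dose = 0.88 mcg/kg/hr × 80.86364 kg = 71.16 mcg/hr
Concentration = 250 mcg ÷ 106 mL = 2.358491 mcg/mL
Rate = 71.16 mcg/hr ÷ 2.358491 mcg/mL = 30.17184 mL/hr
Volume infused so far = 30.17184 mL/hr × 0.4 hr = 12.06874 mL
Volume remaining = 106 − 12.06874 = 93.93126 mL
New rate:
Dose = 1.4 mcg/kg/hr × 80.86364 kg = 113.2091 mcg/hr
Rate = 113.2091 mcg/hr ÷ 2.358491 mcg/mL = 48.00065 mL/hr
Time remaining = 93.93126 mL ÷ 48.00065 mL/hr = 1.956875 hr

2.0 hours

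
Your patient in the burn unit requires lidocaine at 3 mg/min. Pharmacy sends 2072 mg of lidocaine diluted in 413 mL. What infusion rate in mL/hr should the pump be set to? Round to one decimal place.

35.9 mL/hr

3 mg/min × 60 min/hr = 180 mg/hr
Concentration = 2072 mg ÷ 413 mL = 5.016949 mg/mL
Rate = 180 mg/hr ÷ 5.016949 mg/mL = 35.87838 mL/hr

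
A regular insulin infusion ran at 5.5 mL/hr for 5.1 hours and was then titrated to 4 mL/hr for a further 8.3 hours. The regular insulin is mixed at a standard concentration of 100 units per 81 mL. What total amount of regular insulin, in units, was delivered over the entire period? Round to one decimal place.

75.6 units

Concentration = 100 units ÷ 81 mL = 1.234568 units/mL
Stage 1: 5.5 mL/hr × 5.1 hr = 28.05 mL → 28.05 mL × 1.234568 units/mL = 34.62963 units
Stage 2: 4 mL/hr × 8.3 hr = 33.2 mL → 33.2 mL × 1.234568 units/mL = 40.98765 units
Total = 34.62963 + 40.98765 = 75.61728 units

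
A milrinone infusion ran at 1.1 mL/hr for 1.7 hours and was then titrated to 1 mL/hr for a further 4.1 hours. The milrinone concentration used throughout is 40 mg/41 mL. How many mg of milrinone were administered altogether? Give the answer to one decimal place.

Concentration = 40 mg ÷ 41 mL = 0.9756098 mg/mL
Stage 1: 1.1 mL/hr × 1.7 hr = 1.87 mL → 1.87 mL × 0.9756098 mg/mL = 1.82439 mg
Stage 2: 1 mL/hr × 4.1 hr = 4.1 mL → 4.1 mL × 0.9756098 mg/mL = 4 mg
Total = 1.82439 + 4 = 5.82439 mg

5.8 mg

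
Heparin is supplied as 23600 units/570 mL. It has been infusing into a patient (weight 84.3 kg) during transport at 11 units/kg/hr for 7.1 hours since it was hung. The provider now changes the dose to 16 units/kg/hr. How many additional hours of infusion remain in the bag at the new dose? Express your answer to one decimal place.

Initial rate:
Dose = 11 units/kg/hr × 84.3 kg = 927.3 units/hr
Concentration = 23600 units ÷ 570 mL = 41.40351 units/mL
Rate = 927.3 units/hr ÷ 41.40351 units/mL = 22.39665 mL/hr
Volume infused so far = 22.39665 mL/hr × 7.1 hr = 159.0162 mL
Volume remaining = 570 − 159.0162 = 410.9838 mL
New rate:
Dose = 16 units/kg/hr × 84.3 kg = 1348.8 units/hr
Rate = 1348.8 units/hr ÷ 41.40351 units/mL = 32.57695 mL/hr
Time remaining = 410.9838 mL ÷ 32.57695 mL/hr = 12.61578 hr

12.6 hours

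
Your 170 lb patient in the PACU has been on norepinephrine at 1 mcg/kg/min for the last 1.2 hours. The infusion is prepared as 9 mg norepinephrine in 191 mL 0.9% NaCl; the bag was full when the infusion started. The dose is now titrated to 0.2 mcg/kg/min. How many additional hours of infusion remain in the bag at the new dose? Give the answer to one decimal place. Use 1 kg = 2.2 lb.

Initial rate:
Weight = 170 lb ÷ 2.2 lb/kg = 77.27273 kg
Dose = 1 mcg/kg/min × 77.27273 kg = 77.27273 mcg/min
77.27273 mcg/min × 60 min/hr = 4636.364 mcg/hr
Concentration = 9 mg ÷ 191 mL = 0.04712042 mg/mL = 47.12042 mcg/mL
Rate = 4636.364 mcg/hr ÷ 47.12042 mcg/mL = 98.39394 mL/hr
Volume infused so far = 98.39394 mL/hr × 1.2 hr = 118.0727 mL
Volume remaining = 191 − 118.0727 = 72.92727 mL
New rate:
Dose = 0.2 mcg/kg/min × 77.27273 kg = 15.45455 mcg/min
15.45455 mcg/min × 60 min/hr = 927.2727 mcg/hr
Rate = 927.2727 mcg/hr ÷ 47.12042 mcg/mL = 19.67879 mL/hr
Time remaining = 72.92727 mL ÷ 19.67879 mL/hr = 3.705882 hr

3.7 hours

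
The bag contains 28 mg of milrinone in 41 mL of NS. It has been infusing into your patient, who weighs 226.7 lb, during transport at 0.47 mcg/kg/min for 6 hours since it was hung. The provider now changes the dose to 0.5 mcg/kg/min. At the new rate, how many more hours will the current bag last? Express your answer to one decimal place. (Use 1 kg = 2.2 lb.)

Initial rate:
Weight = 226.7 lb ÷ 2.2 lb/kg = 103.0455 kg
Dose = 0.47 mcg/kg/min × 103.0455 kg = 48.43136 mcg/min
48.43136 mcg/min × 60 min/hr = 2905.882 mcg/hr
Concentration = 28 mg ÷ 41 mL = 0.6829268 mg/mL = 682.9268 mcg/mL
Rate = 2905.882 mcg/hr ÷ 682.9268 mcg/mL = 4.255041 mL/hr
Volume infused so far = 4.255041 mL/hr × 6 hr = 25.53025 mL
Volume remaining = 41 − 25.53025 = 15.46975 mL
New rate:
Dose = 0.5 mcg/kg/min × 103.0455 kg = 51.52273 mcg/min
51.52273 mcg/min × 60 min/hr = 3091.364 mcg/hr
Rate = 3091.364 mcg/hr ÷ 682.9268 mcg/mL = 4.52664 mL/hr
Time remaining = 15.46975 mL ÷ 4.52664 mL/hr = 3.417492 hr

3.4 hours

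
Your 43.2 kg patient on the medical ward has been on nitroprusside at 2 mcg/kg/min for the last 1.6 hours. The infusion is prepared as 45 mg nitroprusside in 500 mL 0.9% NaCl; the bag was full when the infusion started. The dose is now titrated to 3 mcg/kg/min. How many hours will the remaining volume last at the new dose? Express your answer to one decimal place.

4.7 hours

Initial rate:
Dose = 2 mcg/kg/min × 43.2 kg = 86.4 mcg/min
86.4 mcg/min × 60 min/hr = 5184 mcg/hr
Concentration = 45 mg ÷ 500 mL = 0.09 mg/mL = 90 mcg/mL
Rate = 5184 mcg/hr ÷ 90 mcg/mL = 57.6 mL/hr
Volume infused so far = 57.6 mL/hr × 1.6 hr = 92.16 mL
Volume remaining = 500 − 92.16 = 407.84 mL
New rate:
Dose = 3 mcg/kg/min × 43.2 kg = 129.6 mcg/min
129.6 mcg/min × 60 min/hr = 7776 mcg/hr
Rate = 7776 mcg/hr ÷ 90 mcg/mL = 86.4 mL/hr
Time remaining = 407.84 mL ÷ 86.4 mL/hr = 4.72037 hr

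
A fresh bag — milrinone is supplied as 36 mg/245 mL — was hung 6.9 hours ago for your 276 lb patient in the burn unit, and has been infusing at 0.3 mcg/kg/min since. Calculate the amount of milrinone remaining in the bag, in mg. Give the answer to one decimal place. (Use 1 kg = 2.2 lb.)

Weight = 276 lb ÷ 2.2 lb/kg = 125.4545 kg
Dose = 0.3 mcg/kg/min × 125.4545 kg = 37.63636 mcg/min
37.63636 mcg/min × 60 min/hr = 2258.182 mcg/hr
Concentration = 36 mg ÷ 245 mL = 0.1469388 mg/mL = 146.9388 mcg/mL
Rate = 2258.182 mcg/hr ÷ 146.9388 mcg/mL = 15.36818 mL/hr
Volume infused = 15.36818 mL/hr × 6.9 hr = 106.0405 mL
Volume remaining = 245 − 106.0405 = 138.9595 mL
Drug remaining = 138.9595 mL × 146.9388 mcg/mL = 20418.55 mcg = 20.41855 mg

20.4 mg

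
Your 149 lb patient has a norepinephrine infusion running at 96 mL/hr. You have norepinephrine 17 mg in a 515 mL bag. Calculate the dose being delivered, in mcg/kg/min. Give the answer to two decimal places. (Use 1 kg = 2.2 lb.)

Weight = 149 lb ÷ 2.2 lb/kg = 67.72727 kg
Concentration = 17 mg ÷ 515 mL = 0.03300971 mg/mL = 33.00971 mcg/mL
Drug rate = 96 mL/hr × 33.00971 mcg/mL = 3168.932 mcg/hr
3168.932 mcg/hr ÷ 60 min/hr = 52.81553 mcg/min
52.81553 mcg/min ÷ 67.72727 kg = 0.7798267 mcg/kg/min

0.78 mcg/kg/min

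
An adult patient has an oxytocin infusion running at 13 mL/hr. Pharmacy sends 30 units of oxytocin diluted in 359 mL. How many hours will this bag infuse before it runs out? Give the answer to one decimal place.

27.6 hours

Duration = 359 mL ÷ 13 mL/hr = 27.61538 hr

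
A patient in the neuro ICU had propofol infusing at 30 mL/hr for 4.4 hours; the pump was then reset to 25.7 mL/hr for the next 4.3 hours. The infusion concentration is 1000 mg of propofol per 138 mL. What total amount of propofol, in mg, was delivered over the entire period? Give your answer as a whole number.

Concentration = 1000 mg ÷ 138 mL = 7.246377 mg/mL
Stage 1: 30 mL/hr × 4.4 hr = 132 mL → 132 mL × 7.246377 mg/mL = 956.5217 mg
Stage 2: 25.7 mL/hr × 4.3 hr = 110.51 mL → 110.51 mL × 7.246377 mg/mL = 800.7971 mg
Total = 956.5217 + 800.7971 = 1757.319 mg

1757 mg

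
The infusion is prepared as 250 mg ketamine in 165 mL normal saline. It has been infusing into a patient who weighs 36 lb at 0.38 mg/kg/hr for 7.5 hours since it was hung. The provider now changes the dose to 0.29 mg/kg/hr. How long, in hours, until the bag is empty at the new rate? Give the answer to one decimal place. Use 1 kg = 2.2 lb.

42.9 hours

Initial rate:
Weight = 36 lb ÷ 2.2 lb/kg = 16.36364 kg
Dose = 0.38 mg/kg/hr × 16.36364 kg = 6.218182 mg/hr
Concentration = 250 mg ÷ 165 mL = 1.515152 mg/mL
Rate = 6.218182 mg/hr ÷ 1.515152 mg/mL = 4.104 mL/hr
Volume infused so far = 4.104 mL/hr × 7.5 hr = 30.78 mL
Volume remaining = 165 − 30.78 = 134.22 mL
New rate:
Dose = 0.29 mg/kg/hr × 16.36364 kg = 4.745455 mg/hr
Rate = 4.745455 mg/hr ÷ 1.515152 mg/mL = 3.132 mL/hr
Time remaining = 134.22 mL ÷ 3.132 mL/hr = 42.85441 hr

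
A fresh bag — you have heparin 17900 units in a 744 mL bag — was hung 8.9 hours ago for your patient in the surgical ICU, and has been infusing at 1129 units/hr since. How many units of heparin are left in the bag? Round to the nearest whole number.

Concentration = 17900 units ÷ 744 mL = 24.05914 units/mL
Rate = 1129 units/hr ÷ 24.05914 units/mL = 46.92603 mL/hr
Volume infused = 46.92603 mL/hr × 8.9 hr = 417.6417 mL
Volume remaining = 744 − 417.6417 = 326.3583 mL
Drug remaining = 326.3583 mL × 24.05914 units/mL = 7851.9 units

7852 units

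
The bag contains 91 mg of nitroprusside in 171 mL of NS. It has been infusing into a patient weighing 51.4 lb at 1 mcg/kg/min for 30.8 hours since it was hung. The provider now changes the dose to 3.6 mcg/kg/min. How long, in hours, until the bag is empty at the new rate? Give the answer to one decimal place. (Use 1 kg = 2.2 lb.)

9.5 hours

Initial rate:
Weight = 51.4 lb ÷ 2.2 lb/kg = 23.36364 kg
Dose = 1 mcg/kg/min × 23.36364 kg = 23.36364 mcg/min
23.36364 mcg/min × 60 min/hr = 1401.818 mcg/hr
Concentration = 91 mg ÷ 171 mL = 0.5321637 mg/mL = 532.1637 mcg/mL
Rate = 1401.818 mcg/hr ÷ 532.1637 mcg/mL = 2.634186 mL/hr
Volume infused so far = 2.634186 mL/hr × 30.8 hr = 81.13292 mL
Volume remaining = 171 − 81.13292 = 89.86708 mL
New rate:
Dose = 3.6 mcg/kg/min × 23.36364 kg = 84.10909 mcg/min
84.10909 mcg/min × 60 min/hr = 5046.545 mcg/hr
Rate = 5046.545 mcg/hr ÷ 532.1637 mcg/mL = 9.483069 mL/hr
Time remaining = 89.86708 mL ÷ 9.483069 mL/hr = 9.476582 hr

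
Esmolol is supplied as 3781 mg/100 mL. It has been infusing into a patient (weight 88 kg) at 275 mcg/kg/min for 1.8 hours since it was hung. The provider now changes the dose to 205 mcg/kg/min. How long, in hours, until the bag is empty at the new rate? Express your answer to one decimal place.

Initial rate:
Dose = 275 mcg/kg/min × 88 kg = 24200 mcg/min
24200 mcg/min × 60 min/hr = 1452000 mcg/hr
Concentration = 3781 mg ÷ 100 mL = 37.81 mg/mL = 37810 mcg/mL
Rate = 1452000 mcg/hr ÷ 37810 mcg/mL = 38.40254 mL/hr
Volume infused so far = 38.40254 mL/hr × 1.8 hr = 69.12457 mL
Volume remaining = 100 − 69.12457 = 30.87543 mL
New rate:
Dose = 205 mcg/kg/min × 88 kg = 18040 mcg/min
18040 mcg/min × 60 min/hr = 1082400 mcg/hr
Rate = 1082400 mcg/hr ÷ 37810 mcg/mL = 28.62735 mL/hr
Time remaining = 30.87543 mL ÷ 28.62735 mL/hr = 1.078529 hr

1.1 hours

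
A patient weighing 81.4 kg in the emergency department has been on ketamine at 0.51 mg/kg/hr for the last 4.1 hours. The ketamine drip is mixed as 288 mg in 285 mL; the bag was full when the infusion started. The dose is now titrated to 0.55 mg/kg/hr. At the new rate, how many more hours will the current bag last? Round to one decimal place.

2.6 hours

Initial rate:
Dose = 0.51 mg/kg/hr × 81.4 kg = 41.514 mg/hr
Concentration = 288 mg ÷ 285 mL = 1.010526 mg/mL
Rate = 41.514 mg/hr ÷ 1.010526 mg/mL = 41.08156 mL/hr
Volume infused so far = 41.08156 mL/hr × 4.1 hr = 168.4344 mL
Volume remaining = 285 − 168.4344 = 116.5656 mL
New rate:
Dose = 0.55 mg/kg/hr × 81.4 kg = 44.77 mg/hr
Rate = 44.77 mg/hr ÷ 1.010526 mg/mL = 44.30365 mL/hr
Time remaining = 116.5656 mL ÷ 44.30365 mL/hr = 2.631061 hr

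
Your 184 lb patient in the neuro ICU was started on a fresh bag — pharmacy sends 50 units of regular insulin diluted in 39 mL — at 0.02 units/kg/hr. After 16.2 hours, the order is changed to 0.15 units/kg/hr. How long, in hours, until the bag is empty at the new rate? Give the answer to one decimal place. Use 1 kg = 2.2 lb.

Initial rate:
Weight = 184 lb ÷ 2.2 lb/kg = 83.63636 kg
Dose = 0.02 units/kg/hr × 83.63636 kg = 1.672727 units/hr
Concentration = 50 units ÷ 39 mL = 1.282051 units/mL
Rate = 1.672727 units/hr ÷ 1.282051 units/mL = 1.304727 mL/hr
Volume infused so far = 1.304727 mL/hr × 16.2 hr = 21.13658 mL
Volume remaining = 39 − 21.13658 = 17.86342 mL
New rate:
Dose = 0.15 units/kg/hr × 83.63636 kg = 12.54545 units/hr
Rate = 12.54545 units/hr ÷ 1.282051 units/mL = 9.785455 mL/hr
Time remaining = 17.86342 mL ÷ 9.785455 mL/hr = 1.825507 hr

1.8 hours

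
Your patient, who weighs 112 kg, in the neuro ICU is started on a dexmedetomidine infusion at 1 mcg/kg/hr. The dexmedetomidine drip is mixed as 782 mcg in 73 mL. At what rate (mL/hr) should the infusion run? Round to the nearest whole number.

Dose = 1 mcg/kg/hr × 112 kg = 112 mcg/hr
Concentration = 782 mcg ÷ 73 mL = 10.71233 mcg/mL
Rate = 112 mcg/hr ÷ 10.71233 mcg/mL = 10.45524 mL/hr

10 mL/hr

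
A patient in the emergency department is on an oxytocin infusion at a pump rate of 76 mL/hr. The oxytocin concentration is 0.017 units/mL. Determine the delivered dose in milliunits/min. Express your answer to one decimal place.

Concentration = 0.017 units/mL = 17 milliunits/mL
Drug rate = 76 mL/hr × 17 milliunits/mL = 1292 milliunits/hr
1292 milliunits/hr ÷ 60 min/hr = 21.53333 milliunits/min

21.5 milliunits/min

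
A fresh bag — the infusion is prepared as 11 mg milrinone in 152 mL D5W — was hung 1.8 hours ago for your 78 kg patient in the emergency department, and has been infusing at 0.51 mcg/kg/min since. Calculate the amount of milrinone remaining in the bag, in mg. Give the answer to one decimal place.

Dose = 0.51 mcg/kg/min × 78 kg = 39.78 mcg/min
39.78 mcg/min × 60 min/hr = 2386.8 mcg/hr
Concentration = 11 mg ÷ 152 mL = 0.07236842 mg/mL = 72.36842 mcg/mL
Rate = 2386.8 mcg/hr ÷ 72.36842 mcg/mL = 32.98124 mL/hr
Volume infused = 32.98124 mL/hr × 1.8 hr = 59.36623 mL
Volume remaining = 152 − 59.36623 = 92.63377 mL
Drug remaining = 92.63377 mL × 72.36842 mcg/mL = 6703.76 mcg = 6.70376 mg

6.7 mg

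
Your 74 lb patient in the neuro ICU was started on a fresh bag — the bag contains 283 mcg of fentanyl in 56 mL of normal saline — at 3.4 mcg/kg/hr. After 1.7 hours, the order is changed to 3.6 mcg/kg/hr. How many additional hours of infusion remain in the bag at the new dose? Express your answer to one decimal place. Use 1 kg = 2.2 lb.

0.7 hours

Initial rate:
Weight = 74 lb ÷ 2.2 lb/kg = 33.63636 kg
Dose = 3.4 mcg/kg/hr × 33.63636 kg = 114.3636 mcg/hr
Concentration = 283 mcg ÷ 56 mL = 5.053571 mcg/mL
Rate = 114.3636 mcg/hr ÷ 5.053571 mcg/mL = 22.63026 mL/hr
Volume infused so far = 22.63026 mL/hr × 1.7 hr = 38.47144 mL
Volume remaining = 56 − 38.47144 = 17.52856 mL
New rate:
Dose = 3.6 mcg/kg/hr × 33.63636 kg = 121.0909 mcg/hr
Rate = 121.0909 mcg/hr ÷ 5.053571 mcg/mL = 23.96145 mL/hr
Time remaining = 17.52856 mL ÷ 23.96145 mL/hr = 0.7315315 hr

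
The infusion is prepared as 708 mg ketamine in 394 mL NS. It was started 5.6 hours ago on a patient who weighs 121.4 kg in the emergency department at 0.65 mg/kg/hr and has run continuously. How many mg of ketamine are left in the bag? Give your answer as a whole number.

Dose = 0.65 mg/kg/hr × 121.4 kg = 78.91 mg/hr
Concentration = 708 mg ÷ 394 mL = 1.796954 mg/mL
Rate = 78.91 mg/hr ÷ 1.796954 mg/mL = 43.91319 mL/hr
Volume infused = 43.91319 mL/hr × 5.6 hr = 245.9139 mL
Volume remaining = 394 − 245.9139 = 148.0861 mL
Drug remaining = 148.0861 mL × 1.796954 mg/mL = 266.104 mg

266 mg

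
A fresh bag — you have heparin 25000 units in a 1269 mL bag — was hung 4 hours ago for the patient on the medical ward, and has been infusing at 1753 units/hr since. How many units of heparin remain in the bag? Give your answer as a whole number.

Concentration = 25000 units ÷ 1269 mL = 19.70055 units/mL
Rate = 1753 units/hr ÷ 19.70055 units/mL = 88.98228 mL/hr
Volume infused = 88.98228 mL/hr × 4 hr = 355.9291 mL
Volume remaining = 1269 − 355.9291 = 913.0709 mL
Drug remaining = 913.0709 mL × 19.70055 units/mL = 17988 units

17988 units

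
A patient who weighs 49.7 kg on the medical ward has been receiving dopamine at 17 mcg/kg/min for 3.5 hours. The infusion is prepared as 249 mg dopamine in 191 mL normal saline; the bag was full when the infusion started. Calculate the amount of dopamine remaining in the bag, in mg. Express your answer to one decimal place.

Dose = 17 mcg/kg/min × 49.7 kg = 844.9 mcg/min
844.9 mcg/min × 60 min/hr = 50694 mcg/hr
Concentration = 249 mg ÷ 191 mL = 1.303665 mg/mL = 1303.665 mcg/mL
Rate = 50694 mcg/hr ÷ 1303.665 mcg/mL = 38.88576 mL/hr
Volume infused = 38.88576 mL/hr × 3.5 hr = 136.1002 mL
Volume remaining = 191 − 136.1002 = 54.89984 mL
Drug remaining = 54.89984 mL × 1303.665 mcg/mL = 71571 mcg = 71.571 mg

71.6 mg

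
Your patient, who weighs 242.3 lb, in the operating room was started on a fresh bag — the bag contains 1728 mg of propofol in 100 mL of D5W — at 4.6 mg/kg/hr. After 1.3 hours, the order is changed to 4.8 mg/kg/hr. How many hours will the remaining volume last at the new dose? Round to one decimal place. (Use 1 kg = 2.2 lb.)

2.0 hours

Initial rate:
Weight = 242.3 lb ÷ 2.2 lb/kg = 110.1364 kg
Dose = 4.6 mg/kg/hr × 110.1364 kg = 506.6273 mg/hr
Concentration = 1728 mg ÷ 100 mL = 17.28 mg/mL
Rate = 506.6273 mg/hr ÷ 17.28 mg/mL = 29.31871 mL/hr
Volume infused so far = 29.31871 mL/hr × 1.3 hr = 38.11432 mL
Volume remaining = 100 − 38.11432 = 61.88568 mL
New rate:
Dose = 4.8 mg/kg/hr × 110.1364 kg = 528.6545 mg/hr
Rate = 528.6545 mg/hr ÷ 17.28 mg/mL = 30.59343 mL/hr
Time remaining = 61.88568 mL ÷ 30.59343 mL/hr = 2.022842 hr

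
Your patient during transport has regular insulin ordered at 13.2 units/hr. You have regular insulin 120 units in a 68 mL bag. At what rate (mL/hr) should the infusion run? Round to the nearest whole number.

7 mL/hr

Concentration = 120 units ÷ 68 mL = 1.764706 units/mL
Rate = 13.2 units/hr ÷ 1.764706 units/mL = 7.48 mL/hr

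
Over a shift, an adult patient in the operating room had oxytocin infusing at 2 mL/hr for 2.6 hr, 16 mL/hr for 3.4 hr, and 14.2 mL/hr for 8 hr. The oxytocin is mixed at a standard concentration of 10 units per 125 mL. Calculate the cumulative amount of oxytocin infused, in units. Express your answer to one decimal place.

Concentration = 10 units ÷ 125 mL = 0.08 units/mL
Stage 1: 2 mL/hr × 2.6 hr = 5.2 mL → 5.2 mL × 0.08 units/mL = 0.416 units
Stage 2: 16 mL/hr × 3.4 hr = 54.4 mL → 54.4 mL × 0.08 units/mL = 4.352 units
Stage 3: 14.2 mL/hr × 8 hr = 113.6 mL → 113.6 mL × 0.08 units/mL = 9.088 units
Total = 0.416 + 4.352 + 9.088 = 13.856 units

13.9 units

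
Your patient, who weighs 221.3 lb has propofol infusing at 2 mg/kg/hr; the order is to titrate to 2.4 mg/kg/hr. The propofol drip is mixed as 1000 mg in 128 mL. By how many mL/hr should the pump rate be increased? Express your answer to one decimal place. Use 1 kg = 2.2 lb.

5.2 mL/hr

At the current dose:
Weight = 221.3 lb ÷ 2.2 lb/kg = 100.5909 kg
Dose = 2 mg/kg/hr × 100.5909 kg = 201.1818 mg/hr
Concentration = 1000 mg ÷ 128 mL = 7.8125 mg/mL
Rate = 201.1818 mg/hr ÷ 7.8125 mg/mL = 25.75127 mL/hr
At the new dose:
Dose = 2.4 mg/kg/hr × 100.5909 kg = 241.4182 mg/hr
Rate = 241.4182 mg/hr ÷ 7.8125 mg/mL = 30.90153 mL/hr
Change = 30.90153 − 25.75127 = 5.150255 mL/hr → 5.150255 mL/hr increase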